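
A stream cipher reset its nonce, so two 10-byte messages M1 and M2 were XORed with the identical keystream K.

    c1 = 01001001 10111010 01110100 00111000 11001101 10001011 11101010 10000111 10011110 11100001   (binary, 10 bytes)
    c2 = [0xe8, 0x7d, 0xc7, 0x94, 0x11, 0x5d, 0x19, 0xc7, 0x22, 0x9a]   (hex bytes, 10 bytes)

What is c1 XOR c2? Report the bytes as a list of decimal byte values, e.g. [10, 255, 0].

[161, 199, 179, 172, 220, 214, 243, 64, 188, 123]

c1 ⊕ c2 = (M1 ⊕ K) ⊕ (M2 ⊕ K) = M1 ⊕ M2 — the shared key cancels under XOR.
 73 XOR 232 = 161
186 XOR 125 = 199
116 XOR 199 = 179
 56 XOR 148 = 172
205 XOR  17 = 220
139 XOR  93 = 214
234 XOR  25 = 243
135 XOR 199 =  64
158 XOR  34 = 188
225 XOR 154 = 123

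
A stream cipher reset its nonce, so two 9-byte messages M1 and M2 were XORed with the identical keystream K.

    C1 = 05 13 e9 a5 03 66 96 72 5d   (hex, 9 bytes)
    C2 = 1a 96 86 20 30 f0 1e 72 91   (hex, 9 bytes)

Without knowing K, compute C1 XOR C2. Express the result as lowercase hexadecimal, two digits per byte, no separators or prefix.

C1 ⊕ C2 = (M1 ⊕ K) ⊕ (M2 ⊕ K) = M1 ⊕ M2 — the shared key cancels under XOR.
05 XOR 1a = 1f
13 XOR 96 = 85
e9 XOR 86 = 6f
a5 XOR 20 = 85
03 XOR 30 = 33
66 XOR f0 = 96
96 XOR 1e = 88
72 XOR 72 = 00
5d XOR 91 = cc

1f856f8533968800cc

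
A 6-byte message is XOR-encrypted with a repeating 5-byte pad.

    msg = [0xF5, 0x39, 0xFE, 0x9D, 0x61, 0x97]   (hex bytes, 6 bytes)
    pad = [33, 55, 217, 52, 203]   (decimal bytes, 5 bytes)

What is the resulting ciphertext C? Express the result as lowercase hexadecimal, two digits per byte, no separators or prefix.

d40e27a9aab6

The 5-byte key repeats, so the effective keystream is 21 37 d9 34 cb 21.
byte 0: f5 XOR 21 = d4
byte 1: 39 XOR 37 = 0e
byte 2: fe XOR d9 = 27
byte 3: 9d XOR 34 = a9
byte 4: 61 XOR cb = aa
byte 5: 97 XOR 21 = b6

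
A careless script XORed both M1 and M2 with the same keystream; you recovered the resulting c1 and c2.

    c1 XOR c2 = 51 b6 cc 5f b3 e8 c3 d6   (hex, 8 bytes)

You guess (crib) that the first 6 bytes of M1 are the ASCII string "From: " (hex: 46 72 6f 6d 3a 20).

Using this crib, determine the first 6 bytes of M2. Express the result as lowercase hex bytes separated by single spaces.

Since c1 ⊕ c2 = M1 ⊕ M2, XORing with the guessed M1 bytes yields the corresponding M2 bytes: M2 = (c1 ⊕ c2) ⊕ M1.
01010001 xor 01000110 = 00010111
10110110 xor 01110010 = 11000100
11001100 xor 01101111 = 10100011
01011111 xor 01101101 = 00110010
10110011 xor 00111010 = 10001001
11101000 xor 00100000 = 11001000

17 c4 a3 32 89 c8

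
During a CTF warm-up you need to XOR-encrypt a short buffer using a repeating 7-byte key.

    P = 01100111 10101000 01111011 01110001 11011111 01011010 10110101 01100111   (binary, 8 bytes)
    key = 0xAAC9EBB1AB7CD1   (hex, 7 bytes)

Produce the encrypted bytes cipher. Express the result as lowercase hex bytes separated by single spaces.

The 7-byte key repeats, so the effective keystream is aa c9 eb b1 ab 7c d1 aa.
byte 0: 67 ⊕ aa = cd
byte 1: a8 ⊕ c9 = 61
byte 2: 7b ⊕ eb = 90
byte 3: 71 ⊕ b1 = c0
byte 4: df ⊕ ab = 74
byte 5: 5a ⊕ 7c = 26
byte 6: b5 ⊕ d1 = 64
byte 7: 67 ⊕ aa = cd

cd 61 90 c0 74 26 64 cd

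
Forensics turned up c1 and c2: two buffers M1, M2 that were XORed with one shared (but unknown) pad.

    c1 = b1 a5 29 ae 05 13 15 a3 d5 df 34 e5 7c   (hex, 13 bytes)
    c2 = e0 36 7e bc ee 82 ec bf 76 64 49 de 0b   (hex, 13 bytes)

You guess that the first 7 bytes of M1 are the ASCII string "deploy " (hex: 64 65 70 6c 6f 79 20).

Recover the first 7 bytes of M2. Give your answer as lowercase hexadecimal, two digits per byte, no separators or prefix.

First, c1 ⊕ c2 = (M1 ⊕ K) ⊕ (M2 ⊕ K) = M1 ⊕ M2, so the key drops out. Then M2 = (M1 ⊕ M2) ⊕ M1 over the first 7 bytes.
byte 0: (b1 ⊕ e0) ⊕ 64 = 51 ⊕ 64 = 35
byte 1: (a5 ⊕ 36) ⊕ 65 = 93 ⊕ 65 = f6
byte 2: (29 ⊕ 7e) ⊕ 70 = 57 ⊕ 70 = 27
byte 3: (ae ⊕ bc) ⊕ 6c = 12 ⊕ 6c = 7e
byte 4: (05 ⊕ ee) ⊕ 6f = eb ⊕ 6f = 84
byte 5: (13 ⊕ 82) ⊕ 79 = 91 ⊕ 79 = e8
byte 6: (15 ⊕ ec) ⊕ 20 = f9 ⊕ 20 = d9

35f6277e84e8d9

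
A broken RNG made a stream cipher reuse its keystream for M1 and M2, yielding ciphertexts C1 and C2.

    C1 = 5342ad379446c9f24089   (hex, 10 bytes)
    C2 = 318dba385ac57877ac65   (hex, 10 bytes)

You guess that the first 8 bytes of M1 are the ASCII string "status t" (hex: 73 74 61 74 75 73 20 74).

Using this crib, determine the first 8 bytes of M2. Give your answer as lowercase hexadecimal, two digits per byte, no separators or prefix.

11bb767bbbf091f1

First, C1 ⊕ C2 = (M1 ⊕ K) ⊕ (M2 ⊕ K) = M1 ⊕ M2, so the key drops out. Then M2 = (M1 ⊕ M2) ⊕ M1 over the first 8 bytes.
byte 0: (53 xor 31) xor 73 = 62 xor 73 = 11
byte 1: (42 xor 8d) xor 74 = cf xor 74 = bb
byte 2: (ad xor ba) xor 61 = 17 xor 61 = 76
byte 3: (37 xor 38) xor 74 = 0f xor 74 = 7b
byte 4: (94 xor 5a) xor 75 = ce xor 75 = bb
byte 5: (46 xor c5) xor 73 = 83 xor 73 = f0
byte 6: (c9 xor 78) xor 20 = b1 xor 20 = 91
byte 7: (f2 xor 77) xor 74 = 85 xor 74 = f1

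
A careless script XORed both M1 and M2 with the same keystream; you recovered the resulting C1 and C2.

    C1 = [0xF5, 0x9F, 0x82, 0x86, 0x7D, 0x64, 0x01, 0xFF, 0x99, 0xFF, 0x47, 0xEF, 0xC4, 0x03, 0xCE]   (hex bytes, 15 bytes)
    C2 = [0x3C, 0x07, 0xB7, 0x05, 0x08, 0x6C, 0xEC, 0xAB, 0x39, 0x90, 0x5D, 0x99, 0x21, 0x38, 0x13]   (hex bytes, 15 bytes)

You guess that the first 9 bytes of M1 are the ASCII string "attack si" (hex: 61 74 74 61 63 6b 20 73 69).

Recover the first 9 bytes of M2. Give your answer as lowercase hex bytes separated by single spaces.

First, C1 ⊕ C2 = (M1 ⊕ K) ⊕ (M2 ⊕ K) = M1 ⊕ M2, so the key drops out. Then M2 = (M1 ⊕ M2) ⊕ M1 over the first 9 bytes.
byte 0: (f5 ⊕ 3c) ⊕ 61 = c9 ⊕ 61 = a8
byte 1: (9f ⊕ 07) ⊕ 74 = 98 ⊕ 74 = ec
byte 2: (82 ⊕ b7) ⊕ 74 = 35 ⊕ 74 = 41
byte 3: (86 ⊕ 05) ⊕ 61 = 83 ⊕ 61 = e2
byte 4: (7d ⊕ 08) ⊕ 63 = 75 ⊕ 63 = 16
byte 5: (64 ⊕ 6c) ⊕ 6b = 08 ⊕ 6b = 63
byte 6: (01 ⊕ ec) ⊕ 20 = ed ⊕ 20 = cd
byte 7: (ff ⊕ ab) ⊕ 73 = 54 ⊕ 73 = 27
byte 8: (99 ⊕ 39) ⊕ 69 = a0 ⊕ 69 = c9

a8 ec 41 e2 16 63 cd 27 c9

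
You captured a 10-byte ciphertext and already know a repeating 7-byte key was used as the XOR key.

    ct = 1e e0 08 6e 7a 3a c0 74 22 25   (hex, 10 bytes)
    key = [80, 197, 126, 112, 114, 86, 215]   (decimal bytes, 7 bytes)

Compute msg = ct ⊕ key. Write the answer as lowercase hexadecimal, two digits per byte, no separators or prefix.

The 7-byte key repeats, so the effective keystream is 50 c5 7e 70 72 56 d7 50 c5 7e.
byte 0: 1e ⊕ 50 = 4e
byte 1: e0 ⊕ c5 = 25
byte 2: 08 ⊕ 7e = 76
byte 3: 6e ⊕ 70 = 1e
byte 4: 7a ⊕ 72 = 08
byte 5: 3a ⊕ 56 = 6c
byte 6: c0 ⊕ d7 = 17
byte 7: 74 ⊕ 50 = 24
byte 8: 22 ⊕ c5 = e7
byte 9: 25 ⊕ 7e = 5b

4e25761e086c1724e75b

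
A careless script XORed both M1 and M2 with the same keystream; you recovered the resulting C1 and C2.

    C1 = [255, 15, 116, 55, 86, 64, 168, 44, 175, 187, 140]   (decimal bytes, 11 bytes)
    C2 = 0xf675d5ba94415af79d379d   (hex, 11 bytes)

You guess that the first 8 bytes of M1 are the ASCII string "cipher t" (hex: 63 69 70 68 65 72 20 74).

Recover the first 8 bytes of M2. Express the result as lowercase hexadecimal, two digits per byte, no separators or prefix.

6a13d1e5a773d2af

First, C1 ⊕ C2 = (M1 ⊕ K) ⊕ (M2 ⊕ K) = M1 ⊕ M2, so the key drops out. Then M2 = (M1 ⊕ M2) ⊕ M1 over the first 8 bytes.
byte 0: (ff XOR f6) XOR 63 = 09 XOR 63 = 6a
byte 1: (0f XOR 75) XOR 69 = 7a XOR 69 = 13
byte 2: (74 XOR d5) XOR 70 = a1 XOR 70 = d1
byte 3: (37 XOR ba) XOR 68 = 8d XOR 68 = e5
byte 4: (56 XOR 94) XOR 65 = c2 XOR 65 = a7
byte 5: (40 XOR 41) XOR 72 = 01 XOR 72 = 73
byte 6: (a8 XOR 5a) XOR 20 = f2 XOR 20 = d2
byte 7: (2c XOR f7) XOR 74 = db XOR 74 = af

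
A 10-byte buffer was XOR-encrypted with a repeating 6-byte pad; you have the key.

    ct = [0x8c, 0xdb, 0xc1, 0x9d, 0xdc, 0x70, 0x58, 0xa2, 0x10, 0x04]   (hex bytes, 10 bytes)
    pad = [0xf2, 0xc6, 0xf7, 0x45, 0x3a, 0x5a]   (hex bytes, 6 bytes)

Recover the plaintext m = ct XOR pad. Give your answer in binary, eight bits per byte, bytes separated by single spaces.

01111110 00011101 00110110 11011000 11100110 00101010 10101010 01100100 11100111 01000001

The 6-byte key repeats, so the effective keystream is f2 c6 f7 45 3a 5a f2 c6 f7 45.
byte 0: 8c ^ f2 = 7e
byte 1: db ^ c6 = 1d
byte 2: c1 ^ f7 = 36
byte 3: 9d ^ 45 = d8
byte 4: dc ^ 3a = e6
byte 5: 70 ^ 5a = 2a
byte 6: 58 ^ f2 = aa
byte 7: a2 ^ c6 = 64
byte 8: 10 ^ f7 = e7
byte 9: 04 ^ 45 = 41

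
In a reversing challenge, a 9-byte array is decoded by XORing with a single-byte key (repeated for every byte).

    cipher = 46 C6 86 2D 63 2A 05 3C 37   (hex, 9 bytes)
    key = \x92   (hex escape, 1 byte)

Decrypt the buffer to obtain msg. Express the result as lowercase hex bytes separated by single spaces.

The 1-byte key repeats, so the effective keystream is 92 92 92 92 92 92 92 92 92.
byte 0: 46 xor 92 = d4
byte 1: c6 xor 92 = 54
byte 2: 86 xor 92 = 14
byte 3: 2d xor 92 = bf
byte 4: 63 xor 92 = f1
byte 5: 2a xor 92 = b8
byte 6: 05 xor 92 = 97
byte 7: 3c xor 92 = ae
byte 8: 37 xor 92 = a5

d4 54 14 bf f1 b8 97 ae a5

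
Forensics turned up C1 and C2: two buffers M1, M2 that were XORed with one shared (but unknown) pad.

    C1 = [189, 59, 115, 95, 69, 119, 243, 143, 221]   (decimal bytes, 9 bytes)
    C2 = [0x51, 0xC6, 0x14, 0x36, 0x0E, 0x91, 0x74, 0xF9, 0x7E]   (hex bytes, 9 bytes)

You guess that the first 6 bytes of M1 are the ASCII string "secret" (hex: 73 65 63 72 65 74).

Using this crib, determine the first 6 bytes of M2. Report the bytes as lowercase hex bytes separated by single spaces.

9f 98 04 1b 2e 92

First, C1 ⊕ C2 = (M1 ⊕ K) ⊕ (M2 ⊕ K) = M1 ⊕ M2, so the key drops out. Then M2 = (M1 ⊕ M2) ⊕ M1 over the first 6 bytes.
byte 0: (bd xor 51) xor 73 = ec xor 73 = 9f
byte 1: (3b xor c6) xor 65 = fd xor 65 = 98
byte 2: (73 xor 14) xor 63 = 67 xor 63 = 04
byte 3: (5f xor 36) xor 72 = 69 xor 72 = 1b
byte 4: (45 xor 0e) xor 65 = 4b xor 65 = 2e
byte 5: (77 xor 91) xor 74 = e6 xor 74 = 92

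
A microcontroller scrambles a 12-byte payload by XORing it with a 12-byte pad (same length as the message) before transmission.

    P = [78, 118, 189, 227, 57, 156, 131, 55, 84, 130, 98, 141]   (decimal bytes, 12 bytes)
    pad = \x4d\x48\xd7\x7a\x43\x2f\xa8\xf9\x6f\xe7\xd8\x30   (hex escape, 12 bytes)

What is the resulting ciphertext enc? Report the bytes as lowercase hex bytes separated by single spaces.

03 3e 6a 99 7a b3 2b ce 3b 65 ba bd

4e ^ 4d = 03
76 ^ 48 = 3e
bd ^ d7 = 6a
e3 ^ 7a = 99
39 ^ 43 = 7a
9c ^ 2f = b3
83 ^ a8 = 2b
37 ^ f9 = ce
54 ^ 6f = 3b
82 ^ e7 = 65
62 ^ d8 = ba
8d ^ 30 = bd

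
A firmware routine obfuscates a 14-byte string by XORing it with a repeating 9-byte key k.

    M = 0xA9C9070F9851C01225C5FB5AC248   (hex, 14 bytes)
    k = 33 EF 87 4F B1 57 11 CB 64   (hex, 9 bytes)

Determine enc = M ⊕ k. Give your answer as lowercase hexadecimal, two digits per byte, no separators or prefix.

The 9-byte key repeats, so the effective keystream is 33 ef 87 4f b1 57 11 cb 64 33 ef 87 4f b1.
byte 0: a9 ^ 33 = 9a
byte 1: c9 ^ ef = 26
byte 2: 07 ^ 87 = 80
byte 3: 0f ^ 4f = 40
byte 4: 98 ^ b1 = 29
byte 5: 51 ^ 57 = 06
byte 6: c0 ^ 11 = d1
byte 7: 12 ^ cb = d9
byte 8: 25 ^ 64 = 41
byte 9: c5 ^ 33 = f6
byte 10: fb ^ ef = 14
byte 11: 5a ^ 87 = dd
byte 12: c2 ^ 4f = 8d
byte 13: 48 ^ b1 = f9

9a2680402906d1d941f614dd8df9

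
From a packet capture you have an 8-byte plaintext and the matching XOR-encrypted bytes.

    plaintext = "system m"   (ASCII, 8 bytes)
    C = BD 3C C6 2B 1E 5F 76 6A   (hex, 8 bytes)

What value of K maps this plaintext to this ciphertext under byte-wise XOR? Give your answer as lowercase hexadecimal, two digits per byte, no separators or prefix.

ce45b55f7b325607

Since C = plaintext ⊕ K, XORing both sides with plaintext gives K = plaintext ⊕ C.
byte 0: 73 ⊕ bd = ce
byte 1: 79 ⊕ 3c = 45
byte 2: 73 ⊕ c6 = b5
byte 3: 74 ⊕ 2b = 5f
byte 4: 65 ⊕ 1e = 7b
byte 5: 6d ⊕ 5f = 32
byte 6: 20 ⊕ 76 = 56
byte 7: 6d ⊕ 6a = 07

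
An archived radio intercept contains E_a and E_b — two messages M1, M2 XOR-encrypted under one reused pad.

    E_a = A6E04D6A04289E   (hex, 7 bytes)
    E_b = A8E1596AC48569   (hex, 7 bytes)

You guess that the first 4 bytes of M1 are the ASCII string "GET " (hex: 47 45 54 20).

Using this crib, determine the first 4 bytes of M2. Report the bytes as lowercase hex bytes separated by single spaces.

First, E_a ⊕ E_b = (M1 ⊕ K) ⊕ (M2 ⊕ K) = M1 ⊕ M2, so the key drops out. Then M2 = (M1 ⊕ M2) ⊕ M1 over the first 4 bytes.
byte 0: (a6 ⊕ a8) ⊕ 47 = 0e ⊕ 47 = 49
byte 1: (e0 ⊕ e1) ⊕ 45 = 01 ⊕ 45 = 44
byte 2: (4d ⊕ 59) ⊕ 54 = 14 ⊕ 54 = 40
byte 3: (6a ⊕ 6a) ⊕ 20 = 00 ⊕ 20 = 20

49 44 40 20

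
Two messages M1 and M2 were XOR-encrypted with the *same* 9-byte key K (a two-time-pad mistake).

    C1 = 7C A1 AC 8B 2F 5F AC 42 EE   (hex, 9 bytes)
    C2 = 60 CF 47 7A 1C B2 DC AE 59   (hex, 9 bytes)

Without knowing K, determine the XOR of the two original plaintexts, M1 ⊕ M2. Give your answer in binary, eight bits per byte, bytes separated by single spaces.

C1 ⊕ C2 = (M1 ⊕ K) ⊕ (M2 ⊕ K) = M1 ⊕ M2 — the shared key cancels under XOR.
7c XOR 60 = 1c
a1 XOR cf = 6e
ac XOR 47 = eb
8b XOR 7a = f1
2f XOR 1c = 33
5f XOR b2 = ed
ac XOR dc = 70
42 XOR ae = ec
ee XOR 59 = b7

00011100 01101110 11101011 11110001 00110011 11101101 01110000 11101100 10110111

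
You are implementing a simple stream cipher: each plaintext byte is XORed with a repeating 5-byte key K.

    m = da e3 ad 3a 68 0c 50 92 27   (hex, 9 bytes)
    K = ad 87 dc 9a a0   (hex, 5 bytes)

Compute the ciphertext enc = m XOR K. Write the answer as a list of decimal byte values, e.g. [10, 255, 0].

The 5-byte key repeats, so the effective keystream is ad 87 dc 9a a0 ad 87 dc 9a.
byte 0: 11011010 ^ 10101101 = 01110111
byte 1: 11100011 ^ 10000111 = 01100100
byte 2: 10101101 ^ 11011100 = 01110001
byte 3: 00111010 ^ 10011010 = 10100000
byte 4: 01101000 ^ 10100000 = 11001000
byte 5: 00001100 ^ 10101101 = 10100001
byte 6: 01010000 ^ 10000111 = 11010111
byte 7: 10010010 ^ 11011100 = 01001110
byte 8: 00100111 ^ 10011010 = 10111101

[119, 100, 113, 160, 200, 161, 215, 78, 189]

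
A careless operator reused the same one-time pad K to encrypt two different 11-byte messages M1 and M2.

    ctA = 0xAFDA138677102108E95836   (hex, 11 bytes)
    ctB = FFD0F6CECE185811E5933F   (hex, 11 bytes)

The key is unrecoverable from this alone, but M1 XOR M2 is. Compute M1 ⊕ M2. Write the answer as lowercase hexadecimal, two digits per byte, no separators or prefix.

500ae548b90879190ccb09

ctA ⊕ ctB = (M1 ⊕ K) ⊕ (M2 ⊕ K) = M1 ⊕ M2 — the shared key cancels under XOR.
byte 0: af ⊕ ff = 50
byte 1: da ⊕ d0 = 0a
byte 2: 13 ⊕ f6 = e5
byte 3: 86 ⊕ ce = 48
byte 4: 77 ⊕ ce = b9
byte 5: 10 ⊕ 18 = 08
byte 6: 21 ⊕ 58 = 79
byte 7: 08 ⊕ 11 = 19
byte 8: e9 ⊕ e5 = 0c
byte 9: 58 ⊕ 93 = cb
byte 10: 36 ⊕ 3f = 09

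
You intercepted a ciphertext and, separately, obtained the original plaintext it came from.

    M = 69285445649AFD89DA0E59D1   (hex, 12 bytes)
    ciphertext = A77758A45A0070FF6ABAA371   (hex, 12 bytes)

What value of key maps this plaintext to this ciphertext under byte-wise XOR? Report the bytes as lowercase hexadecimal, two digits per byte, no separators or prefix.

ce5f0ce13e9a8d76b0b4faa0

Since ciphertext = M ⊕ key, XORing both sides with M gives key = M ⊕ ciphertext.
01101001 ^ 10100111 = 11001110
00101000 ^ 01110111 = 01011111
01010100 ^ 01011000 = 00001100
01000101 ^ 10100100 = 11100001
01100100 ^ 01011010 = 00111110
10011010 ^ 00000000 = 10011010
11111101 ^ 01110000 = 10001101
10001001 ^ 11111111 = 01110110
11011010 ^ 01101010 = 10110000
00001110 ^ 10111010 = 10110100
01011001 ^ 10100011 = 11111010
11010001 ^ 01110001 = 10100000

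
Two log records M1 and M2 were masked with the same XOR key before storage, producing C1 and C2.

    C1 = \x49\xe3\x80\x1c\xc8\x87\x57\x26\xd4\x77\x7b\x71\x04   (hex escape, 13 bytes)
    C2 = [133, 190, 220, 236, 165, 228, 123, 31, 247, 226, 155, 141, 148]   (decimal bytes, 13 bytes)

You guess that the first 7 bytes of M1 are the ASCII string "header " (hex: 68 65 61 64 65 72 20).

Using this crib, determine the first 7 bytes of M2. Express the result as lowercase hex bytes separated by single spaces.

First, C1 ⊕ C2 = (M1 ⊕ K) ⊕ (M2 ⊕ K) = M1 ⊕ M2, so the key drops out. Then M2 = (M1 ⊕ M2) ⊕ M1 over the first 7 bytes.
byte 0: (49 XOR 85) XOR 68 = cc XOR 68 = a4
byte 1: (e3 XOR be) XOR 65 = 5d XOR 65 = 38
byte 2: (80 XOR dc) XOR 61 = 5c XOR 61 = 3d
byte 3: (1c XOR ec) XOR 64 = f0 XOR 64 = 94
byte 4: (c8 XOR a5) XOR 65 = 6d XOR 65 = 08
byte 5: (87 XOR e4) XOR 72 = 63 XOR 72 = 11
byte 6: (57 XOR 7b) XOR 20 = 2c XOR 20 = 0c

a4 38 3d 94 08 11 0c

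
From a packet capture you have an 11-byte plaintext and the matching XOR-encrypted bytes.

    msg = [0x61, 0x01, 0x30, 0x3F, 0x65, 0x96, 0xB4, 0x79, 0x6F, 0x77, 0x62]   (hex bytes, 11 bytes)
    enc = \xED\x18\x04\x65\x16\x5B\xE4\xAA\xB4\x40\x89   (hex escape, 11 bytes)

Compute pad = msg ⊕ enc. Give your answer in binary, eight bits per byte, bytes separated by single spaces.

Since enc = msg ⊕ pad, XORing both sides with msg gives pad = msg ⊕ enc.
61 ^ ed = 8c
01 ^ 18 = 19
30 ^ 04 = 34
3f ^ 65 = 5a
65 ^ 16 = 73
96 ^ 5b = cd
b4 ^ e4 = 50
79 ^ aa = d3
6f ^ b4 = db
77 ^ 40 = 37
62 ^ 89 = eb

10001100 00011001 00110100 01011010 01110011 11001101 01010000 11010011 11011011 00110111 11101011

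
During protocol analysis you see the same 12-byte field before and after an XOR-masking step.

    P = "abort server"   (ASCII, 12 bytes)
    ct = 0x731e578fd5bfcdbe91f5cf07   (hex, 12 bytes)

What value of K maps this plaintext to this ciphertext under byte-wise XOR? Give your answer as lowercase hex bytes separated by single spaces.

Since ct = P ⊕ K, XORing both sides with P gives K = P ⊕ ct.
61 ^ 73 = 12
62 ^ 1e = 7c
6f ^ 57 = 38
72 ^ 8f = fd
74 ^ d5 = a1
20 ^ bf = 9f
73 ^ cd = be
65 ^ be = db
72 ^ 91 = e3
76 ^ f5 = 83
65 ^ cf = aa
72 ^ 07 = 75

12 7c 38 fd a1 9f be db e3 83 aa 75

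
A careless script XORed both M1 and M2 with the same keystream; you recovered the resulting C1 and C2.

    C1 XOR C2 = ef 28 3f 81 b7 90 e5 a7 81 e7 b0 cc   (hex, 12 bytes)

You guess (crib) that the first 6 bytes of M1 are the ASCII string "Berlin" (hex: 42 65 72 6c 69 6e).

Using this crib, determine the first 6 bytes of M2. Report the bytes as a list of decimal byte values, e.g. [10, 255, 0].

[173, 77, 77, 237, 222, 254]

Since C1 ⊕ C2 = M1 ⊕ M2, XORing with the guessed M1 bytes yields the corresponding M2 bytes: M2 = (C1 ⊕ C2) ⊕ M1.
ef ⊕ 42 = ad
28 ⊕ 65 = 4d
3f ⊕ 72 = 4d
81 ⊕ 6c = ed
b7 ⊕ 69 = de
90 ⊕ 6e = fe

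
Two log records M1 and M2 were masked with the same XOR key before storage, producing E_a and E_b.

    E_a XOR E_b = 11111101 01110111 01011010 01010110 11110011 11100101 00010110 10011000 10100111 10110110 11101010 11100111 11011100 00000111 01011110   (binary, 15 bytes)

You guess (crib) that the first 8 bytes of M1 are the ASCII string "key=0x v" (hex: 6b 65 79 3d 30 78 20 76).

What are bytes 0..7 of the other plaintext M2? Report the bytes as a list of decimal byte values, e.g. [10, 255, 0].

[150, 18, 35, 107, 195, 157, 54, 238]

Since E_a ⊕ E_b = M1 ⊕ M2, XORing with the guessed M1 bytes yields the corresponding M2 bytes: M2 = (E_a ⊕ E_b) ⊕ M1.
fd xor 6b = 96
77 xor 65 = 12
5a xor 79 = 23
56 xor 3d = 6b
f3 xor 30 = c3
e5 xor 78 = 9d
16 xor 20 = 36
98 xor 76 = ee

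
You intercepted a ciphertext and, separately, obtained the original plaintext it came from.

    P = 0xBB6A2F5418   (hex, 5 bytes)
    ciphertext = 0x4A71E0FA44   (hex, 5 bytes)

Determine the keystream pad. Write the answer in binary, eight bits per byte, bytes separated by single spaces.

Since ciphertext = P ⊕ pad, XORing both sides with P gives pad = P ⊕ ciphertext.
bb ^ 4a = f1
6a ^ 71 = 1b
2f ^ e0 = cf
54 ^ fa = ae
18 ^ 44 = 5c

11110001 00011011 11001111 10101110 01011100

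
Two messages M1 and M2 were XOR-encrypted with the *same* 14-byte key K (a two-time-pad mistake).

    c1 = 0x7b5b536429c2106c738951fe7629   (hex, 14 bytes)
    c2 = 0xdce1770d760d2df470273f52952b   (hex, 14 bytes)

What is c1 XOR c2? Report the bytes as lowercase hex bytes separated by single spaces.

a7 ba 24 69 5f cf 3d 98 03 ae 6e ac e3 02

c1 ⊕ c2 = (M1 ⊕ K) ⊕ (M2 ⊕ K) = M1 ⊕ M2 — the shared key cancels under XOR.
123 XOR 220 = 167
 91 XOR 225 = 186
 83 XOR 119 =  36
100 XOR  13 = 105
 41 XOR 118 =  95
194 XOR  13 = 207
 16 XOR  45 =  61
108 XOR 244 = 152
115 XOR 112 =   3
137 XOR  39 = 174
 81 XOR  63 = 110
254 XOR  82 = 172
118 XOR 149 = 227
 41 XOR  43 =   2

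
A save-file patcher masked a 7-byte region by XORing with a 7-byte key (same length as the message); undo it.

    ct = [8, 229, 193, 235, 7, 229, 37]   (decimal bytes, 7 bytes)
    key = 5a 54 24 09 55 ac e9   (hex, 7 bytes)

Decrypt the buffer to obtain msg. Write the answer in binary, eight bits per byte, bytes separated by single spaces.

byte 0: 00001000 XOR 01011010 = 01010010
byte 1: 11100101 XOR 01010100 = 10110001
byte 2: 11000001 XOR 00100100 = 11100101
byte 3: 11101011 XOR 00001001 = 11100010
byte 4: 00000111 XOR 01010101 = 01010010
byte 5: 11100101 XOR 10101100 = 01001001
byte 6: 00100101 XOR 11101001 = 11001100

01010010 10110001 11100101 11100010 01010010 01001001 11001100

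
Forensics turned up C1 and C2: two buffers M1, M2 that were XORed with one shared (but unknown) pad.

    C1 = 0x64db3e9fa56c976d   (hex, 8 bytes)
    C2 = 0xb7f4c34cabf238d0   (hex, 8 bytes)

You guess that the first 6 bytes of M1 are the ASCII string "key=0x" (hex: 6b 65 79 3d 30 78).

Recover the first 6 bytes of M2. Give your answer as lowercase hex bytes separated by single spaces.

b8 4a 84 ee 3e e6

First, C1 ⊕ C2 = (M1 ⊕ K) ⊕ (M2 ⊕ K) = M1 ⊕ M2, so the key drops out. Then M2 = (M1 ⊕ M2) ⊕ M1 over the first 6 bytes.
byte 0: (64 ^ b7) ^ 6b = d3 ^ 6b = b8
byte 1: (db ^ f4) ^ 65 = 2f ^ 65 = 4a
byte 2: (3e ^ c3) ^ 79 = fd ^ 79 = 84
byte 3: (9f ^ 4c) ^ 3d = d3 ^ 3d = ee
byte 4: (a5 ^ ab) ^ 30 = 0e ^ 30 = 3e
byte 5: (6c ^ f2) ^ 78 = 9e ^ 78 = e6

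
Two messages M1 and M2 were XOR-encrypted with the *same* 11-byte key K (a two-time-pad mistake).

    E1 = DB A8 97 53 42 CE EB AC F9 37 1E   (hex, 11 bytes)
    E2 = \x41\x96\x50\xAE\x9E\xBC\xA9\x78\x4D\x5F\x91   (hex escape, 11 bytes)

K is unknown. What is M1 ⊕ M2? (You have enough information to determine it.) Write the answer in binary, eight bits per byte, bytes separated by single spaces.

10011010 00111110 11000111 11111101 11011100 01110010 01000010 11010100 10110100 01101000 10001111

E1 ⊕ E2 = (M1 ⊕ K) ⊕ (M2 ⊕ K) = M1 ⊕ M2 — the shared key cancels under XOR.
db xor 41 = 9a
a8 xor 96 = 3e
97 xor 50 = c7
53 xor ae = fd
42 xor 9e = dc
ce xor bc = 72
eb xor a9 = 42
ac xor 78 = d4
f9 xor 4d = b4
37 xor 5f = 68
1e xor 91 = 8f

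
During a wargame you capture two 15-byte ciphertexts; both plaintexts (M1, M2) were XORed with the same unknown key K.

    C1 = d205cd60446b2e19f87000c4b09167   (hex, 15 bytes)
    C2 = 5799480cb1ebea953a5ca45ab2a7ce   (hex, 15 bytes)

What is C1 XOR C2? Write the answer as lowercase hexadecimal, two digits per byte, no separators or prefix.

859c856cf580c48cc22ca49e0236a9

C1 ⊕ C2 = (M1 ⊕ K) ⊕ (M2 ⊕ K) = M1 ⊕ M2 — the shared key cancels under XOR.
11010010 XOR 01010111 = 10000101
00000101 XOR 10011001 = 10011100
11001101 XOR 01001000 = 10000101
01100000 XOR 00001100 = 01101100
01000100 XOR 10110001 = 11110101
01101011 XOR 11101011 = 10000000
00101110 XOR 11101010 = 11000100
00011001 XOR 10010101 = 10001100
11111000 XOR 00111010 = 11000010
01110000 XOR 01011100 = 00101100
00000000 XOR 10100100 = 10100100
11000100 XOR 01011010 = 10011110
10110000 XOR 10110010 = 00000010
10010001 XOR 10100111 = 00110110
01100111 XOR 11001110 = 10101001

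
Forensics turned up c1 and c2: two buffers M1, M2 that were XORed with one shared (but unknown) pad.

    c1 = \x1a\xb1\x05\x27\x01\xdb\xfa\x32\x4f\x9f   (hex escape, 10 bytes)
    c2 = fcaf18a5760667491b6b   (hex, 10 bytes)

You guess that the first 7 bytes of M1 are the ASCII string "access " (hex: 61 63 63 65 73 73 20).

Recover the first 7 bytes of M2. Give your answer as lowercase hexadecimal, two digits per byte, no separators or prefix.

First, c1 ⊕ c2 = (M1 ⊕ K) ⊕ (M2 ⊕ K) = M1 ⊕ M2, so the key drops out. Then M2 = (M1 ⊕ M2) ⊕ M1 over the first 7 bytes.
byte 0: (1a ^ fc) ^ 61 = e6 ^ 61 = 87
byte 1: (b1 ^ af) ^ 63 = 1e ^ 63 = 7d
byte 2: (05 ^ 18) ^ 63 = 1d ^ 63 = 7e
byte 3: (27 ^ a5) ^ 65 = 82 ^ 65 = e7
byte 4: (01 ^ 76) ^ 73 = 77 ^ 73 = 04
byte 5: (db ^ 06) ^ 73 = dd ^ 73 = ae
byte 6: (fa ^ 67) ^ 20 = 9d ^ 20 = bd

877d7ee704aebd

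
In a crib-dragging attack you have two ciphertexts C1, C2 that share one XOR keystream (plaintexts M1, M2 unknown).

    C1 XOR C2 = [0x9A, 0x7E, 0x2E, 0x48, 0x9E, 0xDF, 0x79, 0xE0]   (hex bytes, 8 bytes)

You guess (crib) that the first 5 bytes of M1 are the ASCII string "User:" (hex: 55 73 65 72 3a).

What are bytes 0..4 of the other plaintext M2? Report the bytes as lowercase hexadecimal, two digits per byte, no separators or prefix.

Since C1 ⊕ C2 = M1 ⊕ M2, XORing with the guessed M1 bytes yields the corresponding M2 bytes: M2 = (C1 ⊕ C2) ⊕ M1.
byte 0: 9a ⊕ 55 = cf
byte 1: 7e ⊕ 73 = 0d
byte 2: 2e ⊕ 65 = 4b
byte 3: 48 ⊕ 72 = 3a
byte 4: 9e ⊕ 3a = a4

cf0d4b3aa4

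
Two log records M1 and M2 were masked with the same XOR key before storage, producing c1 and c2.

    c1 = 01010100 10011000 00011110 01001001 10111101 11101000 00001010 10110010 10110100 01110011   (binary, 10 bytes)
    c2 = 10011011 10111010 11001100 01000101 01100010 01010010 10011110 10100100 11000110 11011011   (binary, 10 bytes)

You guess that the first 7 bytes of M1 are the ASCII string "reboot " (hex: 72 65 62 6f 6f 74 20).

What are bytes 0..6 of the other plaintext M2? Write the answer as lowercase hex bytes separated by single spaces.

bd 47 b0 63 b0 ce b4

First, c1 ⊕ c2 = (M1 ⊕ K) ⊕ (M2 ⊕ K) = M1 ⊕ M2, so the key drops out. Then M2 = (M1 ⊕ M2) ⊕ M1 over the first 7 bytes.
byte 0: (54 ^ 9b) ^ 72 = cf ^ 72 = bd
byte 1: (98 ^ ba) ^ 65 = 22 ^ 65 = 47
byte 2: (1e ^ cc) ^ 62 = d2 ^ 62 = b0
byte 3: (49 ^ 45) ^ 6f = 0c ^ 6f = 63
byte 4: (bd ^ 62) ^ 6f = df ^ 6f = b0
byte 5: (e8 ^ 52) ^ 74 = ba ^ 74 = ce
byte 6: (0a ^ 9e) ^ 20 = 94 ^ 20 = b4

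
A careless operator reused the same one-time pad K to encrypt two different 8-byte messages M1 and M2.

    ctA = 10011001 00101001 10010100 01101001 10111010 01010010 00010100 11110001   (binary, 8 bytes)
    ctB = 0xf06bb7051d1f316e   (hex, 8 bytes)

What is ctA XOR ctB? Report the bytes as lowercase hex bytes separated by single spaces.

69 42 23 6c a7 4d 25 9f

ctA ⊕ ctB = (M1 ⊕ K) ⊕ (M2 ⊕ K) = M1 ⊕ M2 — the shared key cancels under XOR.
byte 0: 99 ⊕ f0 = 69
byte 1: 29 ⊕ 6b = 42
byte 2: 94 ⊕ b7 = 23
byte 3: 69 ⊕ 05 = 6c
byte 4: ba ⊕ 1d = a7
byte 5: 52 ⊕ 1f = 4d
byte 6: 14 ⊕ 31 = 25
byte 7: f1 ⊕ 6e = 9f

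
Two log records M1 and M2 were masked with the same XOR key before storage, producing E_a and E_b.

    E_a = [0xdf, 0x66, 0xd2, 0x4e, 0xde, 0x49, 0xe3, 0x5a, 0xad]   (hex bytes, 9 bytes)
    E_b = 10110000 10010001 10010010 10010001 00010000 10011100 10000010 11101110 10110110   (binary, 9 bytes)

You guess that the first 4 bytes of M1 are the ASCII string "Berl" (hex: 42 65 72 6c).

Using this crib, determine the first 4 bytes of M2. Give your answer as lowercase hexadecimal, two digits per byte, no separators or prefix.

First, E_a ⊕ E_b = (M1 ⊕ K) ⊕ (M2 ⊕ K) = M1 ⊕ M2, so the key drops out. Then M2 = (M1 ⊕ M2) ⊕ M1 over the first 4 bytes.
byte 0: (df ⊕ b0) ⊕ 42 = 6f ⊕ 42 = 2d
byte 1: (66 ⊕ 91) ⊕ 65 = f7 ⊕ 65 = 92
byte 2: (d2 ⊕ 92) ⊕ 72 = 40 ⊕ 72 = 32
byte 3: (4e ⊕ 91) ⊕ 6c = df ⊕ 6c = b3

2d9232b3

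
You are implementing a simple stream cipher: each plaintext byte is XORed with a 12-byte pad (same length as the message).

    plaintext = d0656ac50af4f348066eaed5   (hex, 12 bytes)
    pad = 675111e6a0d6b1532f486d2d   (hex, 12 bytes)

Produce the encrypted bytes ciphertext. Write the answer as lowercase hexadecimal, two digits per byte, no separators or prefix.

XOR is its own inverse, so applying the key byte-wise gives the result directly.
byte 0: 208 ^ 103 = 183
byte 1: 101 ^  81 =  52
byte 2: 106 ^  17 = 123
byte 3: 197 ^ 230 =  35
byte 4:  10 ^ 160 = 170
byte 5: 244 ^ 214 =  34
byte 6: 243 ^ 177 =  66
byte 7:  72 ^  83 =  27
byte 8:   6 ^  47 =  41
byte 9: 110 ^  72 =  38
byte 10: 174 ^ 109 = 195
byte 11: 213 ^  45 = 248

b7347b23aa22421b2926c3f8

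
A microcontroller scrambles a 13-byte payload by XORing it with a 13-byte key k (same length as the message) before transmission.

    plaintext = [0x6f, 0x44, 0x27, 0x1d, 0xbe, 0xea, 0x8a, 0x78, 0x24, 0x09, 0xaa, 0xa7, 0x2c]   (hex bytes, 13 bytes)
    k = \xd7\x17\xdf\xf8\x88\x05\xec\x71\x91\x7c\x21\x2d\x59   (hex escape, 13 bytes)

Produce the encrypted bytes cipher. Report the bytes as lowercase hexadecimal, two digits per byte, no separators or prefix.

b853f8e536ef6609b5758b8a75

XOR is its own inverse, so applying the key byte-wise gives the result directly.
byte 0: 6f xor d7 = b8
byte 1: 44 xor 17 = 53
byte 2: 27 xor df = f8
byte 3: 1d xor f8 = e5
byte 4: be xor 88 = 36
byte 5: ea xor 05 = ef
byte 6: 8a xor ec = 66
byte 7: 78 xor 71 = 09
byte 8: 24 xor 91 = b5
byte 9: 09 xor 7c = 75
byte 10: aa xor 21 = 8b
byte 11: a7 xor 2d = 8a
byte 12: 2c xor 59 = 75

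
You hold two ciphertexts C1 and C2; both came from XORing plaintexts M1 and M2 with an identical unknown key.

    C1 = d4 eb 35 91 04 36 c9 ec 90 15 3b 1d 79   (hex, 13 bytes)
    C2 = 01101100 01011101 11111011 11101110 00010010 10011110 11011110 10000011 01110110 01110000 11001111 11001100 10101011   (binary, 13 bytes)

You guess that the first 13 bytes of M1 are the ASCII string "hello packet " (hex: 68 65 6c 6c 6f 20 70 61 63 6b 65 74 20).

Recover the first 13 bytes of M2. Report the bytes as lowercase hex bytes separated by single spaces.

d0 d3 a2 13 79 88 67 0e 85 0e 91 a5 f2

First, C1 ⊕ C2 = (M1 ⊕ K) ⊕ (M2 ⊕ K) = M1 ⊕ M2, so the key drops out. Then M2 = (M1 ⊕ M2) ⊕ M1 over the first 13 bytes.
byte 0: (d4 ⊕ 6c) ⊕ 68 = b8 ⊕ 68 = d0
byte 1: (eb ⊕ 5d) ⊕ 65 = b6 ⊕ 65 = d3
byte 2: (35 ⊕ fb) ⊕ 6c = ce ⊕ 6c = a2
byte 3: (91 ⊕ ee) ⊕ 6c = 7f ⊕ 6c = 13
byte 4: (04 ⊕ 12) ⊕ 6f = 16 ⊕ 6f = 79
byte 5: (36 ⊕ 9e) ⊕ 20 = a8 ⊕ 20 = 88
byte 6: (c9 ⊕ de) ⊕ 70 = 17 ⊕ 70 = 67
byte 7: (ec ⊕ 83) ⊕ 61 = 6f ⊕ 61 = 0e
byte 8: (90 ⊕ 76) ⊕ 63 = e6 ⊕ 63 = 85
byte 9: (15 ⊕ 70) ⊕ 6b = 65 ⊕ 6b = 0e
byte 10: (3b ⊕ cf) ⊕ 65 = f4 ⊕ 65 = 91
byte 11: (1d ⊕ cc) ⊕ 74 = d1 ⊕ 74 = a5
byte 12: (79 ⊕ ab) ⊕ 20 = d2 ⊕ 20 = f2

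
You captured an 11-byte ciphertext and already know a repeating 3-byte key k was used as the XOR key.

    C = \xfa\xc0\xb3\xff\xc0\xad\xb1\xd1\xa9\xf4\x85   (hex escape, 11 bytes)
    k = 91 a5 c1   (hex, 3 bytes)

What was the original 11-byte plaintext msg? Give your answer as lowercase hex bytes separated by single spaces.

6b 65 72 6e 65 6c 20 74 68 65 20

The 3-byte key repeats, so the effective keystream is 91 a5 c1 91 a5 c1 91 a5 c1 91 a5.
byte 0: fa xor 91 = 6b
byte 1: c0 xor a5 = 65
byte 2: b3 xor c1 = 72
byte 3: ff xor 91 = 6e
byte 4: c0 xor a5 = 65
byte 5: ad xor c1 = 6c
byte 6: b1 xor 91 = 20
byte 7: d1 xor a5 = 74
byte 8: a9 xor c1 = 68
byte 9: f4 xor 91 = 65
byte 10: 85 xor a5 = 20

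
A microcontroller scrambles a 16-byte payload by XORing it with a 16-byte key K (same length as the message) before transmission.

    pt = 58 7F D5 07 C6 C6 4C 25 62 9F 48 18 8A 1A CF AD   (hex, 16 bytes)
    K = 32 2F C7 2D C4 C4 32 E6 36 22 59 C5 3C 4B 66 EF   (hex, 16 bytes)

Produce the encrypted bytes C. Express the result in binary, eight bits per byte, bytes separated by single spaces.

XOR is its own inverse, so applying the key byte-wise gives the result directly.
byte 0: 58 XOR 32 = 6a
byte 1: 7f XOR 2f = 50
byte 2: d5 XOR c7 = 12
byte 3: 07 XOR 2d = 2a
byte 4: c6 XOR c4 = 02
byte 5: c6 XOR c4 = 02
byte 6: 4c XOR 32 = 7e
byte 7: 25 XOR e6 = c3
byte 8: 62 XOR 36 = 54
byte 9: 9f XOR 22 = bd
byte 10: 48 XOR 59 = 11
byte 11: 18 XOR c5 = dd
byte 12: 8a XOR 3c = b6
byte 13: 1a XOR 4b = 51
byte 14: cf XOR 66 = a9
byte 15: ad XOR ef = 42

01101010 01010000 00010010 00101010 00000010 00000010 01111110 11000011 01010100 10111101 00010001 11011101 10110110 01010001 10101001 01000010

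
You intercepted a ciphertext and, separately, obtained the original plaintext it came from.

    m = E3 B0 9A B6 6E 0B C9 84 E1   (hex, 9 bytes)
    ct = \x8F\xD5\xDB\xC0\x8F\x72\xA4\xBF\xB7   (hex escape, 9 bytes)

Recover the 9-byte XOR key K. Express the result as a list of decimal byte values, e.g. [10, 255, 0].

[108, 101, 65, 118, 225, 121, 109, 59, 86]

Since ct = m ⊕ K, XORing both sides with m gives K = m ⊕ ct.
e3 ⊕ 8f = 6c
b0 ⊕ d5 = 65
9a ⊕ db = 41
b6 ⊕ c0 = 76
6e ⊕ 8f = e1
0b ⊕ 72 = 79
c9 ⊕ a4 = 6d
84 ⊕ bf = 3b
e1 ⊕ b7 = 56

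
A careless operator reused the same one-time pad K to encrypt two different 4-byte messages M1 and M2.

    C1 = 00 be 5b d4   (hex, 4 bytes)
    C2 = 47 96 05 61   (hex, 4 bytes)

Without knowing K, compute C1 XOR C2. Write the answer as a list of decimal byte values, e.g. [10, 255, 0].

[71, 40, 94, 181]

C1 ⊕ C2 = (M1 ⊕ K) ⊕ (M2 ⊕ K) = M1 ⊕ M2 — the shared key cancels under XOR.
00000000 xor 01000111 = 01000111
10111110 xor 10010110 = 00101000
01011011 xor 00000101 = 01011110
11010100 xor 01100001 = 10110101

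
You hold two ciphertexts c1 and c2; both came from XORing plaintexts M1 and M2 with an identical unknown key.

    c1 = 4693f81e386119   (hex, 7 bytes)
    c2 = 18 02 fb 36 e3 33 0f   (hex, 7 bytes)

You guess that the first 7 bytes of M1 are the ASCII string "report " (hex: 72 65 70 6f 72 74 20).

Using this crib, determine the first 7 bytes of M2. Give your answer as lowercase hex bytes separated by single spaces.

First, c1 ⊕ c2 = (M1 ⊕ K) ⊕ (M2 ⊕ K) = M1 ⊕ M2, so the key drops out. Then M2 = (M1 ⊕ M2) ⊕ M1 over the first 7 bytes.
byte 0: (46 XOR 18) XOR 72 = 5e XOR 72 = 2c
byte 1: (93 XOR 02) XOR 65 = 91 XOR 65 = f4
byte 2: (f8 XOR fb) XOR 70 = 03 XOR 70 = 73
byte 3: (1e XOR 36) XOR 6f = 28 XOR 6f = 47
byte 4: (38 XOR e3) XOR 72 = db XOR 72 = a9
byte 5: (61 XOR 33) XOR 74 = 52 XOR 74 = 26
byte 6: (19 XOR 0f) XOR 20 = 16 XOR 20 = 36

2c f4 73 47 a9 26 36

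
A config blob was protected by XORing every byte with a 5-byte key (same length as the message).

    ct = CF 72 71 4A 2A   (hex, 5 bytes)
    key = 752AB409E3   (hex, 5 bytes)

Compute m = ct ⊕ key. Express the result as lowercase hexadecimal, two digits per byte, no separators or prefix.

XOR is its own inverse, so applying the key byte-wise gives the result directly.
cf xor 75 = ba
72 xor 2a = 58
71 xor b4 = c5
4a xor 09 = 43
2a xor e3 = c9

ba58c543c9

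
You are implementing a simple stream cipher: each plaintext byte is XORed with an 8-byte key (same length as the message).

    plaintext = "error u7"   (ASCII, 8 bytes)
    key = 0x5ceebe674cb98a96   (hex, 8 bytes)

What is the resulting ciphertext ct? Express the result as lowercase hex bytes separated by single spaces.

XOR is its own inverse, so applying the key byte-wise gives the result directly.
65 XOR 5c = 39
72 XOR ee = 9c
72 XOR be = cc
6f XOR 67 = 08
72 XOR 4c = 3e
20 XOR b9 = 99
75 XOR 8a = ff
37 XOR 96 = a1

39 9c cc 08 3e 99 ff a1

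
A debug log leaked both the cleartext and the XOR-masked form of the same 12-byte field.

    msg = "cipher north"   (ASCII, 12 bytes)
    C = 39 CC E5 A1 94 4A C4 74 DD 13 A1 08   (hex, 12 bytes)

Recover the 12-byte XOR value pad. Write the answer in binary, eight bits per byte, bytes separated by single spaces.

Since C = msg ⊕ pad, XORing both sides with msg gives pad = msg ⊕ C.
byte 0: 01100011 xor 00111001 = 01011010
byte 1: 01101001 xor 11001100 = 10100101
byte 2: 01110000 xor 11100101 = 10010101
byte 3: 01101000 xor 10100001 = 11001001
byte 4: 01100101 xor 10010100 = 11110001
byte 5: 01110010 xor 01001010 = 00111000
byte 6: 00100000 xor 11000100 = 11100100
byte 7: 01101110 xor 01110100 = 00011010
byte 8: 01101111 xor 11011101 = 10110010
byte 9: 01110010 xor 00010011 = 01100001
byte 10: 01110100 xor 10100001 = 11010101
byte 11: 01101000 xor 00001000 = 01100000

01011010 10100101 10010101 11001001 11110001 00111000 11100100 00011010 10110010 01100001 11010101 01100000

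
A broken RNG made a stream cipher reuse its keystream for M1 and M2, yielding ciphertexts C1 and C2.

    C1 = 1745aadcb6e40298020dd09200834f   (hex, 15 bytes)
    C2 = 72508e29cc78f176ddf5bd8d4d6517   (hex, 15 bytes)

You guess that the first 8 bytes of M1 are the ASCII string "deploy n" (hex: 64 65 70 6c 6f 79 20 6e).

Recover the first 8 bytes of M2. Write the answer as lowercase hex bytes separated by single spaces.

01 70 54 99 15 e5 d3 80

First, C1 ⊕ C2 = (M1 ⊕ K) ⊕ (M2 ⊕ K) = M1 ⊕ M2, so the key drops out. Then M2 = (M1 ⊕ M2) ⊕ M1 over the first 8 bytes.
byte 0: (17 ⊕ 72) ⊕ 64 = 65 ⊕ 64 = 01
byte 1: (45 ⊕ 50) ⊕ 65 = 15 ⊕ 65 = 70
byte 2: (aa ⊕ 8e) ⊕ 70 = 24 ⊕ 70 = 54
byte 3: (dc ⊕ 29) ⊕ 6c = f5 ⊕ 6c = 99
byte 4: (b6 ⊕ cc) ⊕ 6f = 7a ⊕ 6f = 15
byte 5: (e4 ⊕ 78) ⊕ 79 = 9c ⊕ 79 = e5
byte 6: (02 ⊕ f1) ⊕ 20 = f3 ⊕ 20 = d3
byte 7: (98 ⊕ 76) ⊕ 6e = ee ⊕ 6e = 80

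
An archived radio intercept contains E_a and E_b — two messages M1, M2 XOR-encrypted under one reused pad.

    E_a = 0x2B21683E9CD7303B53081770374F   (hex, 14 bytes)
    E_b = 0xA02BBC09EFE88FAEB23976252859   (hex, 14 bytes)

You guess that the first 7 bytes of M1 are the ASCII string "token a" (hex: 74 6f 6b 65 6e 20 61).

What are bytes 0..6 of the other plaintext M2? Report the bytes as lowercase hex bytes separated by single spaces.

ff 65 bf 52 1d 1f de

First, E_a ⊕ E_b = (M1 ⊕ K) ⊕ (M2 ⊕ K) = M1 ⊕ M2, so the key drops out. Then M2 = (M1 ⊕ M2) ⊕ M1 over the first 7 bytes.
byte 0: (2b ^ a0) ^ 74 = 8b ^ 74 = ff
byte 1: (21 ^ 2b) ^ 6f = 0a ^ 6f = 65
byte 2: (68 ^ bc) ^ 6b = d4 ^ 6b = bf
byte 3: (3e ^ 09) ^ 65 = 37 ^ 65 = 52
byte 4: (9c ^ ef) ^ 6e = 73 ^ 6e = 1d
byte 5: (d7 ^ e8) ^ 20 = 3f ^ 20 = 1f
byte 6: (30 ^ 8f) ^ 61 = bf ^ 61 = de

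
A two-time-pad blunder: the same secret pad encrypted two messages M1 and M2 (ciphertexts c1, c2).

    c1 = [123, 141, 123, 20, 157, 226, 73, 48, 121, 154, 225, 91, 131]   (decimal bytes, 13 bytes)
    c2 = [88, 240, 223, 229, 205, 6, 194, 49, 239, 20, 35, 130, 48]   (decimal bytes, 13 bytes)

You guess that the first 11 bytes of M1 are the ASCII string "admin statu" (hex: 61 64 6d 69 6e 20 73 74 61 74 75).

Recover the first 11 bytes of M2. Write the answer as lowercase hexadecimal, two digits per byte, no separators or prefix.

4219c9983ec4f875f7fab7

First, c1 ⊕ c2 = (M1 ⊕ K) ⊕ (M2 ⊕ K) = M1 ⊕ M2, so the key drops out. Then M2 = (M1 ⊕ M2) ⊕ M1 over the first 11 bytes.
byte 0: (7b ⊕ 58) ⊕ 61 = 23 ⊕ 61 = 42
byte 1: (8d ⊕ f0) ⊕ 64 = 7d ⊕ 64 = 19
byte 2: (7b ⊕ df) ⊕ 6d = a4 ⊕ 6d = c9
byte 3: (14 ⊕ e5) ⊕ 69 = f1 ⊕ 69 = 98
byte 4: (9d ⊕ cd) ⊕ 6e = 50 ⊕ 6e = 3e
byte 5: (e2 ⊕ 06) ⊕ 20 = e4 ⊕ 20 = c4
byte 6: (49 ⊕ c2) ⊕ 73 = 8b ⊕ 73 = f8
byte 7: (30 ⊕ 31) ⊕ 74 = 01 ⊕ 74 = 75
byte 8: (79 ⊕ ef) ⊕ 61 = 96 ⊕ 61 = f7
byte 9: (9a ⊕ 14) ⊕ 74 = 8e ⊕ 74 = fa
byte 10: (e1 ⊕ 23) ⊕ 75 = c2 ⊕ 75 = b7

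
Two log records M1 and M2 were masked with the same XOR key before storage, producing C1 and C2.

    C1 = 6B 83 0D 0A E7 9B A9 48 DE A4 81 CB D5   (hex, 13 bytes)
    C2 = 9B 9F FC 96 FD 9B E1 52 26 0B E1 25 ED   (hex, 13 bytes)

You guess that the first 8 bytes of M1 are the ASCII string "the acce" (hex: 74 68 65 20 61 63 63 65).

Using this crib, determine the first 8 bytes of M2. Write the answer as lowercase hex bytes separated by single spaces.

First, C1 ⊕ C2 = (M1 ⊕ K) ⊕ (M2 ⊕ K) = M1 ⊕ M2, so the key drops out. Then M2 = (M1 ⊕ M2) ⊕ M1 over the first 8 bytes.
byte 0: (6b ⊕ 9b) ⊕ 74 = f0 ⊕ 74 = 84
byte 1: (83 ⊕ 9f) ⊕ 68 = 1c ⊕ 68 = 74
byte 2: (0d ⊕ fc) ⊕ 65 = f1 ⊕ 65 = 94
byte 3: (0a ⊕ 96) ⊕ 20 = 9c ⊕ 20 = bc
byte 4: (e7 ⊕ fd) ⊕ 61 = 1a ⊕ 61 = 7b
byte 5: (9b ⊕ 9b) ⊕ 63 = 00 ⊕ 63 = 63
byte 6: (a9 ⊕ e1) ⊕ 63 = 48 ⊕ 63 = 2b
byte 7: (48 ⊕ 52) ⊕ 65 = 1a ⊕ 65 = 7f

84 74 94 bc 7b 63 2b 7f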